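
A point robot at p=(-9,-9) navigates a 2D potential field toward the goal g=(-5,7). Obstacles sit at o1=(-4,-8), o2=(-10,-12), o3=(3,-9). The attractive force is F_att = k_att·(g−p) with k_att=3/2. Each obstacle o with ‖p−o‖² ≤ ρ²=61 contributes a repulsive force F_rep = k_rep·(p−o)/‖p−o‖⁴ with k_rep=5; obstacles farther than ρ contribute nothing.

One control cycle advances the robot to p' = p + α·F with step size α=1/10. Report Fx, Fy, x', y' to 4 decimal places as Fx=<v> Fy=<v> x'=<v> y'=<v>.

Fx=6.0130 Fy=24.1426 x'=-8.3987 y'=-6.5857

F_att = 3/2·(g−p) = 3/2·(4,16) = (6.0000,24.0000)
o1: d²=26 ≤ ρ²=61; F_rep = 5·(-5,-1)/26² = (-0.0370,-0.0074)
o2: d²=10 ≤ ρ²=61; F_rep = 5·(1,3)/10² = (0.0500,0.1500)
o3: d²=144 > ρ²=61 → inactive
F = F_att + ΣF_rep = (6.0130,24.1426)
p' = p + 1/10·F = (-8.3987,-6.5857)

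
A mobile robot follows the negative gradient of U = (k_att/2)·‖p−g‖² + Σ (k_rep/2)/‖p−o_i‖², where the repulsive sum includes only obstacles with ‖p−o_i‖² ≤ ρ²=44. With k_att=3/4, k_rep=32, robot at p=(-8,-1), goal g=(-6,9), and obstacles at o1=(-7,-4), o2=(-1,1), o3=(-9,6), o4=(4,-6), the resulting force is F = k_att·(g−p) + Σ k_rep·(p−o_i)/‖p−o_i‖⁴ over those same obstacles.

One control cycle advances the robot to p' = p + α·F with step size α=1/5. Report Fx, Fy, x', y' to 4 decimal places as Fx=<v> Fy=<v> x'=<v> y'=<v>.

F_att = 3/4·(g−p) = 3/4·(2,10) = (1.5000,7.5000)
o1: d²=10 ≤ ρ²=44; F_rep = 32·(-1,3)/10² = (-0.3200,0.9600)
o2: d²=53 > ρ²=44 → inactive
o3: d²=50 > ρ²=44 → inactive
o4: d²=169 > ρ²=44 → inactive
F = F_att + ΣF_rep = (1.1800,8.4600)
p' = p + 1/5·F = (-7.7640,0.6920)

Fx=1.1800 Fy=8.4600 x'=-7.7640 y'=0.6920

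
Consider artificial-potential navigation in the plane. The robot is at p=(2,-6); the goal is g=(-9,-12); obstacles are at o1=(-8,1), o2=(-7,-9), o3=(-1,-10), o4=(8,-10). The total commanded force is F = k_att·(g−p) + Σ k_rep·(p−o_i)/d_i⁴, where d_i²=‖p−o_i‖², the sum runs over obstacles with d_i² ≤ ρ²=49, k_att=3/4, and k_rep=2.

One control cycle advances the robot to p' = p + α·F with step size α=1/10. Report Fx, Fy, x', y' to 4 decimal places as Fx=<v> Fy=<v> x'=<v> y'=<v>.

Fx=-8.2404 Fy=-4.4872 x'=1.1760 y'=-6.4487

F_att = 3/4·(g−p) = 3/4·(-11,-6) = (-8.2500,-4.5000)
o1: d²=149 > ρ²=49 → inactive
o2: d²=90 > ρ²=49 → inactive
o3: d²=25 ≤ ρ²=49; F_rep = 2·(3,4)/25² = (0.0096,0.0128)
o4: d²=52 > ρ²=49 → inactive
F = F_att + ΣF_rep = (-8.2404,-4.4872)
p' = p + 1/10·F = (1.1760,-6.4487)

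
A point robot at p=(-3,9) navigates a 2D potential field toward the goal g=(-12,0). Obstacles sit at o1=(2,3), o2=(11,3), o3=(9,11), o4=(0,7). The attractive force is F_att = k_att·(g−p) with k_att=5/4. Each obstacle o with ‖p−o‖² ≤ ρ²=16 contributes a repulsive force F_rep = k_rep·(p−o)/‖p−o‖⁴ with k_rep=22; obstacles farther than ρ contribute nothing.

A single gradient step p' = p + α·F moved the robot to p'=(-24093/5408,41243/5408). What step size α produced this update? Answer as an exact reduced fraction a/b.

F_att = 5/4·(g−p) = 5/4·(-9,-9) = (-11.2500,-11.2500)
o1: d²=61 > ρ²=16 → inactive
o2: d²=232 > ρ²=16 → inactive
o3: d²=148 > ρ²=16 → inactive
o4: d²=13 ≤ ρ²=16; F_rep = 22·(-3,2)/13² = (-0.3905,0.2604)
F = F_att + ΣF_rep = (-11.6405,-10.9896)
Δp = p'−p = (-1.4551,-1.3737); α = Δx/Fx = (-7869/5408) / (-7869/676) = 1/8
check: Δy/Fy = (-7429/5408) / (-7429/676) = 1/8 ✓

α = 1/8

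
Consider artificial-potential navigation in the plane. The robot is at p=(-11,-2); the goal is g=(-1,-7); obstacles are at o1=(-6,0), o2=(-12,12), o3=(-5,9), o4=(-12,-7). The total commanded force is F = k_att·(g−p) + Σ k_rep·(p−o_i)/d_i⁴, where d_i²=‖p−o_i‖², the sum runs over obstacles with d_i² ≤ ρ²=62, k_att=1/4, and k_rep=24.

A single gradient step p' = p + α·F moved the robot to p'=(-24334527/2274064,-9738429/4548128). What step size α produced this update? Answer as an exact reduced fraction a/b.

α = 1/8

F_att = 1/4·(g−p) = 1/4·(10,-5) = (2.5000,-1.2500)
o1: d²=29 ≤ ρ²=62; F_rep = 24·(-5,-2)/29² = (-0.1427,-0.0571)
o2: d²=197 > ρ²=62 → inactive
o3: d²=157 > ρ²=62 → inactive
o4: d²=26 ≤ ρ²=62; F_rep = 24·(1,5)/26² = (0.0355,0.1775)
F = F_att + ΣF_rep = (2.3928,-1.1296)
Δp = p'−p = (0.2991,-0.1412); α = Δx/Fx = (680177/2274064) / (680177/284258) = 1/8
check: Δy/Fy = (-642173/4548128) / (-642173/568516) = 1/8 ✓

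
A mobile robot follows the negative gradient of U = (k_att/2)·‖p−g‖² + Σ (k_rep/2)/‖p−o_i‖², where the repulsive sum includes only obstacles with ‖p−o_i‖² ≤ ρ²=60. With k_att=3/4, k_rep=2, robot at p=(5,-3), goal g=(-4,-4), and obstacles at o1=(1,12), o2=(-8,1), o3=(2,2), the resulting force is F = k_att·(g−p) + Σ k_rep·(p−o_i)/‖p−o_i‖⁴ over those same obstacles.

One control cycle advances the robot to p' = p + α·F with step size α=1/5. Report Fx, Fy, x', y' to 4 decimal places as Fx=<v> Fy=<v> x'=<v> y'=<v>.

Fx=-6.7448 Fy=-0.7587 x'=3.6510 y'=-3.1517

F_att = 3/4·(g−p) = 3/4·(-9,-1) = (-6.7500,-0.7500)
o1: d²=241 > ρ²=60 → inactive
o2: d²=185 > ρ²=60 → inactive
o3: d²=34 ≤ ρ²=60; F_rep = 2·(3,-5)/34² = (0.0052,-0.0087)
F = F_att + ΣF_rep = (-6.7448,-0.7587)
p' = p + 1/5·F = (3.6510,-3.1517)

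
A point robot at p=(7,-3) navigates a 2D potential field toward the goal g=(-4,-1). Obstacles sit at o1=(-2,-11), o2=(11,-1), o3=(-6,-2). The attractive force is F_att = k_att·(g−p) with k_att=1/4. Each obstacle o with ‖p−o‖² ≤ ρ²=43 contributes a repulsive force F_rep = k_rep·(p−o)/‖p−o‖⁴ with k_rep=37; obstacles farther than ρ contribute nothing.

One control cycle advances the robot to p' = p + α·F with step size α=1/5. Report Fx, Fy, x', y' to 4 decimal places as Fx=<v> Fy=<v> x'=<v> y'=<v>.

Fx=-3.1200 Fy=0.3150 x'=6.3760 y'=-2.9370

F_att = 1/4·(g−p) = 1/4·(-11,2) = (-2.7500,0.5000)
o1: d²=145 > ρ²=43 → inactive
o2: d²=20 ≤ ρ²=43; F_rep = 37·(-4,-2)/20² = (-0.3700,-0.1850)
o3: d²=170 > ρ²=43 → inactive
F = F_att + ΣF_rep = (-3.1200,0.3150)
p' = p + 1/5·F = (6.3760,-2.9370)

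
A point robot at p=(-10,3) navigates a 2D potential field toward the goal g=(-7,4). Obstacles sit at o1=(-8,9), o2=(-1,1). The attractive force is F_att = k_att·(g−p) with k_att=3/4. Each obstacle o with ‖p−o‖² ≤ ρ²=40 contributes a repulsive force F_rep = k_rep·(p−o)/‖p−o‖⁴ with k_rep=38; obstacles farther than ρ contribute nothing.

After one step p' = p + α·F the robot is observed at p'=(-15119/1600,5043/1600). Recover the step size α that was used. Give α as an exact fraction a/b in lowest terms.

α = 1/4

F_att = 3/4·(g−p) = 3/4·(3,1) = (2.2500,0.7500)
o1: d²=40 ≤ ρ²=40; F_rep = 38·(-2,-6)/40² = (-0.0475,-0.1425)
o2: d²=85 > ρ²=40 → inactive
F = F_att + ΣF_rep = (2.2025,0.6075)
Δp = p'−p = (0.5506,0.1519); α = Δx/Fx = (881/1600) / (881/400) = 1/4
check: Δy/Fy = (243/1600) / (243/400) = 1/4 ✓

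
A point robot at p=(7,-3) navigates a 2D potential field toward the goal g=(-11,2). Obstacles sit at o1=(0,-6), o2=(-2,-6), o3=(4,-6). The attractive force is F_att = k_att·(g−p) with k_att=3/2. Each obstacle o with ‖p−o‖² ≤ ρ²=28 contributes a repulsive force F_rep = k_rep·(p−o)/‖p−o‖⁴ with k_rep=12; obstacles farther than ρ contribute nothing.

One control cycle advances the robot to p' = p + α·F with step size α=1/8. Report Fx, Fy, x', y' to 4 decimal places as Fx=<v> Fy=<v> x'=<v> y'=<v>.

Fx=-26.8889 Fy=7.6111 x'=3.6389 y'=-2.0486

F_att = 3/2·(g−p) = 3/2·(-18,5) = (-27.0000,7.5000)
o1: d²=58 > ρ²=28 → inactive
o2: d²=90 > ρ²=28 → inactive
o3: d²=18 ≤ ρ²=28; F_rep = 12·(3,3)/18² = (0.1111,0.1111)
F = F_att + ΣF_rep = (-26.8889,7.6111)
p' = p + 1/8·F = (3.6389,-2.0486)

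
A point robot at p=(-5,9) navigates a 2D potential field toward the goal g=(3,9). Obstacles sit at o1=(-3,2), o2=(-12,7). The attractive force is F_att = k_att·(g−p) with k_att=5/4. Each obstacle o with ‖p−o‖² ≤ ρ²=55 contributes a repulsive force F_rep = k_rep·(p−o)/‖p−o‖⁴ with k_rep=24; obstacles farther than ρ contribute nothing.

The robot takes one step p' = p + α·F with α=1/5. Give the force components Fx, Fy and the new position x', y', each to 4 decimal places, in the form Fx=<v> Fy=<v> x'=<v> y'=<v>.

F_att = 5/4·(g−p) = 5/4·(8,0) = (10.0000,0.0000)
o1: d²=53 ≤ ρ²=55; F_rep = 24·(-2,7)/53² = (-0.0171,0.0598)
o2: d²=53 ≤ ρ²=55; F_rep = 24·(7,2)/53² = (0.0598,0.0171)
F = F_att + ΣF_rep = (10.0427,0.0769)
p' = p + 1/5·F = (-2.9915,9.0154)

Fx=10.0427 Fy=0.0769 x'=-2.9915 y'=9.0154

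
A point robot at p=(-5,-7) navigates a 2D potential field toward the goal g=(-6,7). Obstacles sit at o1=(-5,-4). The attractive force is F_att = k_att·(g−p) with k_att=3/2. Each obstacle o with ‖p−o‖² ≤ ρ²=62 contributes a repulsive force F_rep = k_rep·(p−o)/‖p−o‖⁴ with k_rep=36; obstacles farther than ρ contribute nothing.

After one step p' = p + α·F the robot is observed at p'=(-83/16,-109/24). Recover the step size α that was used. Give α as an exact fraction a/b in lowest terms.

α = 1/8

F_att = 3/2·(g−p) = 3/2·(-1,14) = (-1.5000,21.0000)
o1: d²=9 ≤ ρ²=62; F_rep = 36·(0,-3)/9² = (0.0000,-1.3333)
F = F_att + ΣF_rep = (-1.5000,19.6667)
Δp = p'−p = (-0.1875,2.4583); α = Δx/Fx = (-3/16) / (-3/2) = 1/8
check: Δy/Fy = (59/24) / (59/3) = 1/8 ✓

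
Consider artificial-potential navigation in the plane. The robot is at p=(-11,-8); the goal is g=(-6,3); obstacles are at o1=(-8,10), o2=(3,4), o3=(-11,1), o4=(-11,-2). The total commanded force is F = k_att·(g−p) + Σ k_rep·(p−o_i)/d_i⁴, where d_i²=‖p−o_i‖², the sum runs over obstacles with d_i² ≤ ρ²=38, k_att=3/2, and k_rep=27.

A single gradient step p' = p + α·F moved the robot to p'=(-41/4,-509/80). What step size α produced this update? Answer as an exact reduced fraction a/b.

α = 1/10

F_att = 3/2·(g−p) = 3/2·(5,11) = (7.5000,16.5000)
o1: d²=333 > ρ²=38 → inactive
o2: d²=340 > ρ²=38 → inactive
o3: d²=81 > ρ²=38 → inactive
o4: d²=36 ≤ ρ²=38; F_rep = 27·(0,-6)/36² = (0.0000,-0.1250)
F = F_att + ΣF_rep = (7.5000,16.3750)
Δp = p'−p = (0.7500,1.6375); α = Δx/Fx = (3/4) / (15/2) = 1/10
check: Δy/Fy = (131/80) / (131/8) = 1/10 ✓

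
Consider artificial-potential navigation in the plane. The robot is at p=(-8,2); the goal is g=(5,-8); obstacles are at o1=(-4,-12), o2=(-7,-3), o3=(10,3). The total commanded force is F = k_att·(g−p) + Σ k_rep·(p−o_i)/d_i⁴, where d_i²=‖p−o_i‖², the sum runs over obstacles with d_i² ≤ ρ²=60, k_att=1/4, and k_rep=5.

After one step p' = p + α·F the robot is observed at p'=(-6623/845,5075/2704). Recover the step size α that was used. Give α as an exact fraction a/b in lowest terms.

α = 1/20

F_att = 1/4·(g−p) = 1/4·(13,-10) = (3.2500,-2.5000)
o1: d²=212 > ρ²=60 → inactive
o2: d²=26 ≤ ρ²=60; F_rep = 5·(-1,5)/26² = (-0.0074,0.0370)
o3: d²=325 > ρ²=60 → inactive
F = F_att + ΣF_rep = (3.2426,-2.4630)
Δp = p'−p = (0.1621,-0.1232); α = Δx/Fx = (137/845) / (548/169) = 1/20
check: Δy/Fy = (-333/2704) / (-1665/676) = 1/20 ✓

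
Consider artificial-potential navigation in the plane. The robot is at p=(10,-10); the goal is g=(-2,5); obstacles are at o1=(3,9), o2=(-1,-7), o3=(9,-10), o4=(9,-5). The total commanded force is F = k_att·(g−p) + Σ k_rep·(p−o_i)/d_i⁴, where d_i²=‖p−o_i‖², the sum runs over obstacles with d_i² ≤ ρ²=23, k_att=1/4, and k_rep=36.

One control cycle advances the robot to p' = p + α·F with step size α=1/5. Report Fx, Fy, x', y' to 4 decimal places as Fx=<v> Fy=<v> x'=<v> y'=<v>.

F_att = 1/4·(g−p) = 1/4·(-12,15) = (-3.0000,3.7500)
o1: d²=410 > ρ²=23 → inactive
o2: d²=130 > ρ²=23 → inactive
o3: d²=1 ≤ ρ²=23; F_rep = 36·(1,0)/1² = (36.0000,0.0000)
o4: d²=26 > ρ²=23 → inactive
F = F_att + ΣF_rep = (33.0000,3.7500)
p' = p + 1/5·F = (16.6000,-9.2500)

Fx=33.0000 Fy=3.7500 x'=16.6000 y'=-9.2500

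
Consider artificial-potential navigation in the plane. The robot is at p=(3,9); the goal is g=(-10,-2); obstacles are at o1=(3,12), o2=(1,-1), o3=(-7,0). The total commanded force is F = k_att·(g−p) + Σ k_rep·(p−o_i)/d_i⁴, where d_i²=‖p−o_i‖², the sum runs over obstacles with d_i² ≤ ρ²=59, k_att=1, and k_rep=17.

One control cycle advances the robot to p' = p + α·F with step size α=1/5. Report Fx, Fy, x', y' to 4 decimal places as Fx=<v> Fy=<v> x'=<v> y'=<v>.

F_att = 1·(g−p) = 1·(-13,-11) = (-13.0000,-11.0000)
o1: d²=9 ≤ ρ²=59; F_rep = 17·(0,-3)/9² = (0.0000,-0.6296)
o2: d²=104 > ρ²=59 → inactive
o3: d²=181 > ρ²=59 → inactive
F = F_att + ΣF_rep = (-13.0000,-11.6296)
p' = p + 1/5·F = (0.4000,6.6741)

Fx=-13.0000 Fy=-11.6296 x'=0.4000 y'=6.6741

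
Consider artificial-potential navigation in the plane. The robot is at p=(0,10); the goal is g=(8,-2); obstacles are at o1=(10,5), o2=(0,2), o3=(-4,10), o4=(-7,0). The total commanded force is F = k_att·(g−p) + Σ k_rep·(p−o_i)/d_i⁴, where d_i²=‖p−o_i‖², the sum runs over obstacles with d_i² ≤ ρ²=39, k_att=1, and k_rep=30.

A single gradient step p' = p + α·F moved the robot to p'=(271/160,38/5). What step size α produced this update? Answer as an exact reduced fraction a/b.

F_att = 1·(g−p) = 1·(8,-12) = (8.0000,-12.0000)
o1: d²=125 > ρ²=39 → inactive
o2: d²=64 > ρ²=39 → inactive
o3: d²=16 ≤ ρ²=39; F_rep = 30·(4,0)/16² = (0.4688,0.0000)
o4: d²=149 > ρ²=39 → inactive
F = F_att + ΣF_rep = (8.4688,-12.0000)
Δp = p'−p = (1.6938,-2.4000); α = Δx/Fx = (271/160) / (271/32) = 1/5
check: Δy/Fy = (-12/5) / (-12) = 1/5 ✓

α = 1/5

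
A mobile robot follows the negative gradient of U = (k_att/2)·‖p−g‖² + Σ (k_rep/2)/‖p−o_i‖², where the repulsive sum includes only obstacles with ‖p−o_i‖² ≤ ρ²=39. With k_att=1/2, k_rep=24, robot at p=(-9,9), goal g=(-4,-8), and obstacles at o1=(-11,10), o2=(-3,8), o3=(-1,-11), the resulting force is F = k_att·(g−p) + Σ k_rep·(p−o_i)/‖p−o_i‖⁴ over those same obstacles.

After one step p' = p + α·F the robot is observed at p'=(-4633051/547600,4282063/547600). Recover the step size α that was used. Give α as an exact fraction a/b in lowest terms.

F_att = 1/2·(g−p) = 1/2·(5,-17) = (2.5000,-8.5000)
o1: d²=5 ≤ ρ²=39; F_rep = 24·(2,-1)/5² = (1.9200,-0.9600)
o2: d²=37 ≤ ρ²=39; F_rep = 24·(-6,1)/37² = (-0.1052,0.0175)
o3: d²=464 > ρ²=39 → inactive
F = F_att + ΣF_rep = (4.3148,-9.4425)
Δp = p'−p = (0.5394,-1.1803); α = Δx/Fx = (295349/547600) / (295349/68450) = 1/8
check: Δy/Fy = (-646337/547600) / (-646337/68450) = 1/8 ✓

α = 1/8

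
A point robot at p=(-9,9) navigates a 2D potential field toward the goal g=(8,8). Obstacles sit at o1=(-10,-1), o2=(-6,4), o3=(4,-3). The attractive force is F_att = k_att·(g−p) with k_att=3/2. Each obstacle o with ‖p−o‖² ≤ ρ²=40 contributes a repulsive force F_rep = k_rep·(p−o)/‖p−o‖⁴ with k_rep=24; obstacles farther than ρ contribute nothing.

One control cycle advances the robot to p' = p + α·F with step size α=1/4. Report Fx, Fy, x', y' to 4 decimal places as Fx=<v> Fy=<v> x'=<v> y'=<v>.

F_att = 3/2·(g−p) = 3/2·(17,-1) = (25.5000,-1.5000)
o1: d²=101 > ρ²=40 → inactive
o2: d²=34 ≤ ρ²=40; F_rep = 24·(-3,5)/34² = (-0.0623,0.1038)
o3: d²=313 > ρ²=40 → inactive
F = F_att + ΣF_rep = (25.4377,-1.3962)
p' = p + 1/4·F = (-2.6406,8.6510)

Fx=25.4377 Fy=-1.3962 x'=-2.6406 y'=8.6510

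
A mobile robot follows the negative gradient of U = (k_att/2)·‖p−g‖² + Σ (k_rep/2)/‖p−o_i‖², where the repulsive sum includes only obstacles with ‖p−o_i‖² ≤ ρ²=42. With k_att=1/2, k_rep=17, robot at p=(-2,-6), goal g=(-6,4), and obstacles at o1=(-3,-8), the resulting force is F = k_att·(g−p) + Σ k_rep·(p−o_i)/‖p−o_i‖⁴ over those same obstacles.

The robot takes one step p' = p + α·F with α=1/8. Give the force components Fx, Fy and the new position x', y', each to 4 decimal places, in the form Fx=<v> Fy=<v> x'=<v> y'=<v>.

Fx=-1.3200 Fy=6.3600 x'=-2.1650 y'=-5.2050

F_att = 1/2·(g−p) = 1/2·(-4,10) = (-2.0000,5.0000)
o1: d²=5 ≤ ρ²=42; F_rep = 17·(1,2)/5² = (0.6800,1.3600)
F = F_att + ΣF_rep = (-1.3200,6.3600)
p' = p + 1/8·F = (-2.1650,-5.2050)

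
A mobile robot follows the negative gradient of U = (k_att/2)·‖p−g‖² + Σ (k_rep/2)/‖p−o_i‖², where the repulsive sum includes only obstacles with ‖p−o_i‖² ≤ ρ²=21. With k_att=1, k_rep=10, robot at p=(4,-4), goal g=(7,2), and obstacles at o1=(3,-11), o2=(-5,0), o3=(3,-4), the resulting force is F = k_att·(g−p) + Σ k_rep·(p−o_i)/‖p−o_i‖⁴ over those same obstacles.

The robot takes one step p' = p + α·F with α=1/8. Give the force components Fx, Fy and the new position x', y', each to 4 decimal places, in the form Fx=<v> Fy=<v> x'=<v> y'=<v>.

Fx=13.0000 Fy=6.0000 x'=5.6250 y'=-3.2500

F_att = 1·(g−p) = 1·(3,6) = (3.0000,6.0000)
o1: d²=50 > ρ²=21 → inactive
o2: d²=97 > ρ²=21 → inactive
o3: d²=1 ≤ ρ²=21; F_rep = 10·(1,0)/1² = (10.0000,0.0000)
F = F_att + ΣF_rep = (13.0000,6.0000)
p' = p + 1/8·F = (5.6250,-3.2500)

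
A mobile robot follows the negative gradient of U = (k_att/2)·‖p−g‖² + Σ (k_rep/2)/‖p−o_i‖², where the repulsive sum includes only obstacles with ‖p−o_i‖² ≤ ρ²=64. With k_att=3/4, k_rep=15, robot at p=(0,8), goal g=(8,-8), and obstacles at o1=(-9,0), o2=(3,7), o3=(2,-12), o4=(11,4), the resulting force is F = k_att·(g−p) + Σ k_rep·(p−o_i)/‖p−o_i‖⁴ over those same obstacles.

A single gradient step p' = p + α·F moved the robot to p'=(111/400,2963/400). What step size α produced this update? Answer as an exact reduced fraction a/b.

F_att = 3/4·(g−p) = 3/4·(8,-16) = (6.0000,-12.0000)
o1: d²=145 > ρ²=64 → inactive
o2: d²=10 ≤ ρ²=64; F_rep = 15·(-3,1)/10² = (-0.4500,0.1500)
o3: d²=404 > ρ²=64 → inactive
o4: d²=137 > ρ²=64 → inactive
F = F_att + ΣF_rep = (5.5500,-11.8500)
Δp = p'−p = (0.2775,-0.5925); α = Δx/Fx = (111/400) / (111/20) = 1/20
check: Δy/Fy = (-237/400) / (-237/20) = 1/20 ✓

α = 1/20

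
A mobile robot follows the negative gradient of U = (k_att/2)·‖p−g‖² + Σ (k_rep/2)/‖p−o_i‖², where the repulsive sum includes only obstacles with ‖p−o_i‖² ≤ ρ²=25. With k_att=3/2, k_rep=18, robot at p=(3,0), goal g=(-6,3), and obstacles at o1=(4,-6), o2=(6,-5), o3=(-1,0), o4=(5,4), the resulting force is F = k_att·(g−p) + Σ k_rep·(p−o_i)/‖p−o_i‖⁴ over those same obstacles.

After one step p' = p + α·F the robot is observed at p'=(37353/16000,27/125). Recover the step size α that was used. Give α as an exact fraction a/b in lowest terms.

α = 1/20

F_att = 3/2·(g−p) = 3/2·(-9,3) = (-13.5000,4.5000)
o1: d²=37 > ρ²=25 → inactive
o2: d²=34 > ρ²=25 → inactive
o3: d²=16 ≤ ρ²=25; F_rep = 18·(4,0)/16² = (0.2812,0.0000)
o4: d²=20 ≤ ρ²=25; F_rep = 18·(-2,-4)/20² = (-0.0900,-0.1800)
F = F_att + ΣF_rep = (-13.3087,4.3200)
Δp = p'−p = (-0.6654,0.2160); α = Δx/Fx = (-10647/16000) / (-10647/800) = 1/20
check: Δy/Fy = (27/125) / (108/25) = 1/20 ✓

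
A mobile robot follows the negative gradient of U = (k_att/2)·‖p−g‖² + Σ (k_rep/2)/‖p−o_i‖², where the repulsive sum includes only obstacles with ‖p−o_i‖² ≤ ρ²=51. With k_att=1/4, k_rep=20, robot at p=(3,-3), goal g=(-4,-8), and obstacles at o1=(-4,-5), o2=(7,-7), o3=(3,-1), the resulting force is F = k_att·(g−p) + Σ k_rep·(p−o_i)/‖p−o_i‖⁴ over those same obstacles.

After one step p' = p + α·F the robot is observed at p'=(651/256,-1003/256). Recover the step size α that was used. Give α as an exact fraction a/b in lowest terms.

α = 1/4

F_att = 1/4·(g−p) = 1/4·(-7,-5) = (-1.7500,-1.2500)
o1: d²=53 > ρ²=51 → inactive
o2: d²=32 ≤ ρ²=51; F_rep = 20·(-4,4)/32² = (-0.0781,0.0781)
o3: d²=4 ≤ ρ²=51; F_rep = 20·(0,-2)/4² = (0.0000,-2.5000)
F = F_att + ΣF_rep = (-1.8281,-3.6719)
Δp = p'−p = (-0.4570,-0.9180); α = Δx/Fx = (-117/256) / (-117/64) = 1/4
check: Δy/Fy = (-235/256) / (-235/64) = 1/4 ✓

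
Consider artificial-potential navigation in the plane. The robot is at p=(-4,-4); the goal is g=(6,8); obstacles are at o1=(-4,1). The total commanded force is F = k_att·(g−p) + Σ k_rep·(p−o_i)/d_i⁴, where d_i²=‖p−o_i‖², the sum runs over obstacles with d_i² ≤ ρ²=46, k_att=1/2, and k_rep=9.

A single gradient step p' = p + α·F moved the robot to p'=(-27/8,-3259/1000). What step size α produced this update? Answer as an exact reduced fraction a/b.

α = 1/8

F_att = 1/2·(g−p) = 1/2·(10,12) = (5.0000,6.0000)
o1: d²=25 ≤ ρ²=46; F_rep = 9·(0,-5)/25² = (0.0000,-0.0720)
F = F_att + ΣF_rep = (5.0000,5.9280)
Δp = p'−p = (0.6250,0.7410); α = Δx/Fx = (5/8) / (5) = 1/8
check: Δy/Fy = (741/1000) / (741/125) = 1/8 ✓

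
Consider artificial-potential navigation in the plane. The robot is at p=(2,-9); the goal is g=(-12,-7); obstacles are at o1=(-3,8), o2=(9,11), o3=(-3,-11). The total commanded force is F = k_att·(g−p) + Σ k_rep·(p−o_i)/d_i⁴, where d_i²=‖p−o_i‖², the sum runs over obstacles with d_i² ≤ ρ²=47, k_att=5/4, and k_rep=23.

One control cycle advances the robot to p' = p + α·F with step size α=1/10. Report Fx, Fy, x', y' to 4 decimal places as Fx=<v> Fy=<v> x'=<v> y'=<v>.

F_att = 5/4·(g−p) = 5/4·(-14,2) = (-17.5000,2.5000)
o1: d²=314 > ρ²=47 → inactive
o2: d²=449 > ρ²=47 → inactive
o3: d²=29 ≤ ρ²=47; F_rep = 23·(5,2)/29² = (0.1367,0.0547)
F = F_att + ΣF_rep = (-17.3633,2.5547)
p' = p + 1/10·F = (0.2637,-8.7445)

Fx=-17.3633 Fy=2.5547 x'=0.2637 y'=-8.7445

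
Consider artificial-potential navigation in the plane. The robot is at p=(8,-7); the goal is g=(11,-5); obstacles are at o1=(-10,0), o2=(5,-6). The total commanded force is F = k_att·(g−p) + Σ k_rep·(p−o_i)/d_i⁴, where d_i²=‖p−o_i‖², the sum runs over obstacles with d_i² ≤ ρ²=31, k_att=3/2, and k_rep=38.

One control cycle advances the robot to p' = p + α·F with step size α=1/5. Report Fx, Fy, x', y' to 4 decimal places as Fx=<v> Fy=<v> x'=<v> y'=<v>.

Fx=5.6400 Fy=2.6200 x'=9.1280 y'=-6.4760

F_att = 3/2·(g−p) = 3/2·(3,2) = (4.5000,3.0000)
o1: d²=373 > ρ²=31 → inactive
o2: d²=10 ≤ ρ²=31; F_rep = 38·(3,-1)/10² = (1.1400,-0.3800)
F = F_att + ΣF_rep = (5.6400,2.6200)
p' = p + 1/5·F = (9.1280,-6.4760)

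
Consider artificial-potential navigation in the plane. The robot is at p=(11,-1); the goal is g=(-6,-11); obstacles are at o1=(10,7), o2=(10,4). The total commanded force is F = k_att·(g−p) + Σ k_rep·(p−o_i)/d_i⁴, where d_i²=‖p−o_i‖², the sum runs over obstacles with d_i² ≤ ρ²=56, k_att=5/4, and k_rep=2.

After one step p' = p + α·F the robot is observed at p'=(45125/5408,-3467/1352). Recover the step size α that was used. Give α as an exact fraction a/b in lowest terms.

F_att = 5/4·(g−p) = 5/4·(-17,-10) = (-21.2500,-12.5000)
o1: d²=65 > ρ²=56 → inactive
o2: d²=26 ≤ ρ²=56; F_rep = 2·(1,-5)/26² = (0.0030,-0.0148)
F = F_att + ΣF_rep = (-21.2470,-12.5148)
Δp = p'−p = (-2.6559,-1.5643); α = Δx/Fx = (-14363/5408) / (-14363/676) = 1/8
check: Δy/Fy = (-2115/1352) / (-2115/169) = 1/8 ✓

α = 1/8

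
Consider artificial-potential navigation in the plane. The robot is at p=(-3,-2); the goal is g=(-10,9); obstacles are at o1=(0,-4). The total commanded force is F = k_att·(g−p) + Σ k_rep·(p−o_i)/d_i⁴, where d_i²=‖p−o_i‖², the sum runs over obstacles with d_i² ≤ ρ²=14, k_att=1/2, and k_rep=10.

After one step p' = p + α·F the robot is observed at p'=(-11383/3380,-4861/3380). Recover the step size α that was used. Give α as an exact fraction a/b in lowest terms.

α = 1/10

F_att = 1/2·(g−p) = 1/2·(-7,11) = (-3.5000,5.5000)
o1: d²=13 ≤ ρ²=14; F_rep = 10·(-3,2)/13² = (-0.1775,0.1183)
F = F_att + ΣF_rep = (-3.6775,5.6183)
Δp = p'−p = (-0.3678,0.5618); α = Δx/Fx = (-1243/3380) / (-1243/338) = 1/10
check: Δy/Fy = (1899/3380) / (1899/338) = 1/10 ✓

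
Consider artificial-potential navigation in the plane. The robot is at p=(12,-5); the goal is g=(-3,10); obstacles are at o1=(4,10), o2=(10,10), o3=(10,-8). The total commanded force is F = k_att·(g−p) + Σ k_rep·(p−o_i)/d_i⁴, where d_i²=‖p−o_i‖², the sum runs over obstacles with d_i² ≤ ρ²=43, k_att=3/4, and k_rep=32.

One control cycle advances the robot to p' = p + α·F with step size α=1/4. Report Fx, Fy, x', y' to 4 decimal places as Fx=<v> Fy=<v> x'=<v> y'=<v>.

Fx=-10.8713 Fy=11.8180 x'=9.2822 y'=-2.0455

F_att = 3/4·(g−p) = 3/4·(-15,15) = (-11.2500,11.2500)
o1: d²=289 > ρ²=43 → inactive
o2: d²=229 > ρ²=43 → inactive
o3: d²=13 ≤ ρ²=43; F_rep = 32·(2,3)/13² = (0.3787,0.5680)
F = F_att + ΣF_rep = (-10.8713,11.8180)
p' = p + 1/4·F = (9.2822,-2.0455)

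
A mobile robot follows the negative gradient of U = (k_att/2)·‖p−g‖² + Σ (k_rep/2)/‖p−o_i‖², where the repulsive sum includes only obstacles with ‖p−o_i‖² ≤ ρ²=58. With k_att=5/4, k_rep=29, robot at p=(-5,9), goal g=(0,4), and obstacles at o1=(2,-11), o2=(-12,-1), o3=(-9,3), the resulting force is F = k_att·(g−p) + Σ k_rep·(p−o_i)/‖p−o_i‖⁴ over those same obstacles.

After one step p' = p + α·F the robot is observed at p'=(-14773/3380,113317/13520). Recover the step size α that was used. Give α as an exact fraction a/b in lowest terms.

α = 1/10

F_att = 5/4·(g−p) = 5/4·(5,-5) = (6.2500,-6.2500)
o1: d²=449 > ρ²=58 → inactive
o2: d²=149 > ρ²=58 → inactive
o3: d²=52 ≤ ρ²=58; F_rep = 29·(4,6)/52² = (0.0429,0.0643)
F = F_att + ΣF_rep = (6.2929,-6.1857)
Δp = p'−p = (0.6293,-0.6186); α = Δx/Fx = (2127/3380) / (2127/338) = 1/10
check: Δy/Fy = (-8363/13520) / (-8363/1352) = 1/10 ✓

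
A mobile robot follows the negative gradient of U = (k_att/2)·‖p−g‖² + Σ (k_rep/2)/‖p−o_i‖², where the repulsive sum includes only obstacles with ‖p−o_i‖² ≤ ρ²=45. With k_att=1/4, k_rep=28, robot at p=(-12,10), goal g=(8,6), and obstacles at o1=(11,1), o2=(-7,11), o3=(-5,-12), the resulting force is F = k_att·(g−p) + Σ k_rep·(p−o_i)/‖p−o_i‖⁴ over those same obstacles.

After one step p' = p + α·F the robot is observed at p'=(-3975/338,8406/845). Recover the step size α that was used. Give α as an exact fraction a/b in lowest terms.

F_att = 1/4·(g−p) = 1/4·(20,-4) = (5.0000,-1.0000)
o1: d²=610 > ρ²=45 → inactive
o2: d²=26 ≤ ρ²=45; F_rep = 28·(-5,-1)/26² = (-0.2071,-0.0414)
o3: d²=533 > ρ²=45 → inactive
F = F_att + ΣF_rep = (4.7929,-1.0414)
Δp = p'−p = (0.2396,-0.0521); α = Δx/Fx = (81/338) / (810/169) = 1/20
check: Δy/Fy = (-44/845) / (-176/169) = 1/20 ✓

α = 1/20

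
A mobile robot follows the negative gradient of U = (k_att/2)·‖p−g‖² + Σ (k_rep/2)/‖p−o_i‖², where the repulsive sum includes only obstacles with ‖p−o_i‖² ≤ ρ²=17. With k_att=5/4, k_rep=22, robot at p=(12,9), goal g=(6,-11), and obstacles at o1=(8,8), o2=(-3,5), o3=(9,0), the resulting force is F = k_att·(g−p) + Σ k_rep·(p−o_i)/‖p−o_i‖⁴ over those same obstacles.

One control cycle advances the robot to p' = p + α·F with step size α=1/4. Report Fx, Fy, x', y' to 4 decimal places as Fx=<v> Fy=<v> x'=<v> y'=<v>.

F_att = 5/4·(g−p) = 5/4·(-6,-20) = (-7.5000,-25.0000)
o1: d²=17 ≤ ρ²=17; F_rep = 22·(4,1)/17² = (0.3045,0.0761)
o2: d²=241 > ρ²=17 → inactive
o3: d²=90 > ρ²=17 → inactive
F = F_att + ΣF_rep = (-7.1955,-24.9239)
p' = p + 1/4·F = (10.2011,2.7690)

Fx=-7.1955 Fy=-24.9239 x'=10.2011 y'=2.7690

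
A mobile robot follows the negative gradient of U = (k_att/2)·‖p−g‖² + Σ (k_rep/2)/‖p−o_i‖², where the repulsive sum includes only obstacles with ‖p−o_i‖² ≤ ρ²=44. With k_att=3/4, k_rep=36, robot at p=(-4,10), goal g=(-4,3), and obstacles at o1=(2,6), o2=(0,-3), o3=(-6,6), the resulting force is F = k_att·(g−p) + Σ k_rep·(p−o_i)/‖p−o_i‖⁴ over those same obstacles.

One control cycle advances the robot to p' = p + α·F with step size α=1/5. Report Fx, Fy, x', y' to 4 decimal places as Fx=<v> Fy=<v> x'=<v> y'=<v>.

F_att = 3/4·(g−p) = 3/4·(0,-7) = (0.0000,-5.2500)
o1: d²=52 > ρ²=44 → inactive
o2: d²=185 > ρ²=44 → inactive
o3: d²=20 ≤ ρ²=44; F_rep = 36·(2,4)/20² = (0.1800,0.3600)
F = F_att + ΣF_rep = (0.1800,-4.8900)
p' = p + 1/5·F = (-3.9640,9.0220)

Fx=0.1800 Fy=-4.8900 x'=-3.9640 y'=9.0220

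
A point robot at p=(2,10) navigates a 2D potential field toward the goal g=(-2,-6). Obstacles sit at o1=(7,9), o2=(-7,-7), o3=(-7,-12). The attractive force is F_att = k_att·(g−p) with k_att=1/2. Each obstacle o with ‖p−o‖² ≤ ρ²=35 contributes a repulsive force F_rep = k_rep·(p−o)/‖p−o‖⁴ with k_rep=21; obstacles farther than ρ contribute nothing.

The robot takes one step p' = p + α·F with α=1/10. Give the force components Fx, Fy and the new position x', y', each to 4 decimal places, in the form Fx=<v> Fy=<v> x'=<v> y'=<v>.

Fx=-2.1553 Fy=-7.9689 x'=1.7845 y'=9.2031

F_att = 1/2·(g−p) = 1/2·(-4,-16) = (-2.0000,-8.0000)
o1: d²=26 ≤ ρ²=35; F_rep = 21·(-5,1)/26² = (-0.1553,0.0311)
o2: d²=370 > ρ²=35 → inactive
o3: d²=565 > ρ²=35 → inactive
F = F_att + ΣF_rep = (-2.1553,-7.9689)
p' = p + 1/10·F = (1.7845,9.2031)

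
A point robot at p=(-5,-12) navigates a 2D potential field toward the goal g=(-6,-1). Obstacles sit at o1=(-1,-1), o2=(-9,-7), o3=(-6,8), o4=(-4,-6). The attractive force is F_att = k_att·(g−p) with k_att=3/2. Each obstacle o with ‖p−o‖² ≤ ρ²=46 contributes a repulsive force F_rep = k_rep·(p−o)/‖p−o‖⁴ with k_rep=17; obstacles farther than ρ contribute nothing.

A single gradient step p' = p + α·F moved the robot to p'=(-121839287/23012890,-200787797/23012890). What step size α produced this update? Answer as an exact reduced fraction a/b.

F_att = 3/2·(g−p) = 3/2·(-1,11) = (-1.5000,16.5000)
o1: d²=137 > ρ²=46 → inactive
o2: d²=41 ≤ ρ²=46; F_rep = 17·(4,-5)/41² = (0.0405,-0.0506)
o3: d²=401 > ρ²=46 → inactive
o4: d²=37 ≤ ρ²=46; F_rep = 17·(-1,-6)/37² = (-0.0124,-0.0745)
F = F_att + ΣF_rep = (-1.4720,16.3749)
Δp = p'−p = (-0.2944,3.2750); α = Δx/Fx = (-6774837/23012890) / (-6774837/4602578) = 1/5
check: Δy/Fy = (75366883/23012890) / (75366883/4602578) = 1/5 ✓

α = 1/5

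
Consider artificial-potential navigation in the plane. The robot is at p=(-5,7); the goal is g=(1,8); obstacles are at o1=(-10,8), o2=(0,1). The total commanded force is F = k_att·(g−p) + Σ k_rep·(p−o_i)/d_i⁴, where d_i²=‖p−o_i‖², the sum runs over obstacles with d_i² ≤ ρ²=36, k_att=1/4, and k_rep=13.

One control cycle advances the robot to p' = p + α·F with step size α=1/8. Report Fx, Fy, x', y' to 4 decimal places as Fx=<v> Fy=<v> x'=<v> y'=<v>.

Fx=1.5962 Fy=0.2308 x'=-4.8005 y'=7.0288

F_att = 1/4·(g−p) = 1/4·(6,1) = (1.5000,0.2500)
o1: d²=26 ≤ ρ²=36; F_rep = 13·(5,-1)/26² = (0.0962,-0.0192)
o2: d²=61 > ρ²=36 → inactive
F = F_att + ΣF_rep = (1.5962,0.2308)
p' = p + 1/8·F = (-4.8005,7.0288)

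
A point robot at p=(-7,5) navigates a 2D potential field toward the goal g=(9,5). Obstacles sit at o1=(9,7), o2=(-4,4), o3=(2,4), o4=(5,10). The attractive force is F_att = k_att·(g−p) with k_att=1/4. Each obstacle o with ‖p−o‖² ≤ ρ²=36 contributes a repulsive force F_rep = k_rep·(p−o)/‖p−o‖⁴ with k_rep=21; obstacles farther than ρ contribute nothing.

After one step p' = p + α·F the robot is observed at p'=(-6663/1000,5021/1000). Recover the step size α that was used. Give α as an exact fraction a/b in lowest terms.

F_att = 1/4·(g−p) = 1/4·(16,0) = (4.0000,0.0000)
o1: d²=260 > ρ²=36 → inactive
o2: d²=10 ≤ ρ²=36; F_rep = 21·(-3,1)/10² = (-0.6300,0.2100)
o3: d²=82 > ρ²=36 → inactive
o4: d²=169 > ρ²=36 → inactive
F = F_att + ΣF_rep = (3.3700,0.2100)
Δp = p'−p = (0.3370,0.0210); α = Δx/Fx = (337/1000) / (337/100) = 1/10
check: Δy/Fy = (21/1000) / (21/100) = 1/10 ✓

α = 1/10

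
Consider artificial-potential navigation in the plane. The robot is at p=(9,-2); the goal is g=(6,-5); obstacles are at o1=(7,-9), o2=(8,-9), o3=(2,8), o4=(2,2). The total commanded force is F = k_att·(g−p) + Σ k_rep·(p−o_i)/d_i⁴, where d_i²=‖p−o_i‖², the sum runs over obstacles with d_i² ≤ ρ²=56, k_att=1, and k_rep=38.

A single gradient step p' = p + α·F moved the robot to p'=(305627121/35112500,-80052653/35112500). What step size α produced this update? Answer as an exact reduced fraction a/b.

F_att = 1·(g−p) = 1·(-3,-3) = (-3.0000,-3.0000)
o1: d²=53 ≤ ρ²=56; F_rep = 38·(2,7)/53² = (0.0271,0.0947)
o2: d²=50 ≤ ρ²=56; F_rep = 38·(1,7)/50² = (0.0152,0.1064)
o3: d²=149 > ρ²=56 → inactive
o4: d²=65 > ρ²=56 → inactive
F = F_att + ΣF_rep = (-2.9577,-2.7989)
Δp = p'−p = (-0.2958,-0.2799); α = Δx/Fx = (-10385379/35112500) / (-10385379/3511250) = 1/10
check: Δy/Fy = (-9827653/35112500) / (-9827653/3511250) = 1/10 ✓

α = 1/10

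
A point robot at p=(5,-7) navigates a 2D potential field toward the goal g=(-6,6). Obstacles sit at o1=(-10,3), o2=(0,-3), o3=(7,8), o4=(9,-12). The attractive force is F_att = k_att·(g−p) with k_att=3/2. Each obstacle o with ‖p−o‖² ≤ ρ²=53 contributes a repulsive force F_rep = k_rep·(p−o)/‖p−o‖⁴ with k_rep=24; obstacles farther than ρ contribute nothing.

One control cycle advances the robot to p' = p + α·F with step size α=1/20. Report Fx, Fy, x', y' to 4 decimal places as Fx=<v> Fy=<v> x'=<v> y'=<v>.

Fx=-16.4857 Fy=19.5143 x'=4.1757 y'=-6.0243

F_att = 3/2·(g−p) = 3/2·(-11,13) = (-16.5000,19.5000)
o1: d²=325 > ρ²=53 → inactive
o2: d²=41 ≤ ρ²=53; F_rep = 24·(5,-4)/41² = (0.0714,-0.0571)
o3: d²=229 > ρ²=53 → inactive
o4: d²=41 ≤ ρ²=53; F_rep = 24·(-4,5)/41² = (-0.0571,0.0714)
F = F_att + ΣF_rep = (-16.4857,19.5143)
p' = p + 1/20·F = (4.1757,-6.0243)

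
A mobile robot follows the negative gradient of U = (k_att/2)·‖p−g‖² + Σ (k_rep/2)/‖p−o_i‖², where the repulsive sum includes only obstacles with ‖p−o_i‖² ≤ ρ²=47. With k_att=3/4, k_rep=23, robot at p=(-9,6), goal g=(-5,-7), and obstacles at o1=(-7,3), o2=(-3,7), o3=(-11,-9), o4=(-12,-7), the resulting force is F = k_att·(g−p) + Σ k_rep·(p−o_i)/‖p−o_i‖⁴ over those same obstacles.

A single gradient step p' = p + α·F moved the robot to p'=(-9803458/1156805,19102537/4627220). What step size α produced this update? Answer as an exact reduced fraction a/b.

α = 1/5

F_att = 3/4·(g−p) = 3/4·(4,-13) = (3.0000,-9.7500)
o1: d²=13 ≤ ρ²=47; F_rep = 23·(-2,3)/13² = (-0.2722,0.4083)
o2: d²=37 ≤ ρ²=47; F_rep = 23·(-6,-1)/37² = (-0.1008,-0.0168)
o3: d²=229 > ρ²=47 → inactive
o4: d²=178 > ρ²=47 → inactive
F = F_att + ΣF_rep = (2.6270,-9.3585)
Δp = p'−p = (0.5254,-1.8717); α = Δx/Fx = (607787/1156805) / (607787/231361) = 1/5
check: Δy/Fy = (-8660783/4627220) / (-8660783/925444) = 1/5 ✓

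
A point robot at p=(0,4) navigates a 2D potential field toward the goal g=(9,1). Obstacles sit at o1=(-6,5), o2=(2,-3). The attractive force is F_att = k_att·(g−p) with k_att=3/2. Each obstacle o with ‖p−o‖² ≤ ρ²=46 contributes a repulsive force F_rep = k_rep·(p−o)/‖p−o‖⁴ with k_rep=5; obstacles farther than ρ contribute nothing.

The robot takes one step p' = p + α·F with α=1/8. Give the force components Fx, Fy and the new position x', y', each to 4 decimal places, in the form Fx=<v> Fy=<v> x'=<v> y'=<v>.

Fx=13.5219 Fy=-4.5037 x'=1.6902 y'=3.4370

F_att = 3/2·(g−p) = 3/2·(9,-3) = (13.5000,-4.5000)
o1: d²=37 ≤ ρ²=46; F_rep = 5·(6,-1)/37² = (0.0219,-0.0037)
o2: d²=53 > ρ²=46 → inactive
F = F_att + ΣF_rep = (13.5219,-4.5037)
p' = p + 1/8·F = (1.6902,3.4370)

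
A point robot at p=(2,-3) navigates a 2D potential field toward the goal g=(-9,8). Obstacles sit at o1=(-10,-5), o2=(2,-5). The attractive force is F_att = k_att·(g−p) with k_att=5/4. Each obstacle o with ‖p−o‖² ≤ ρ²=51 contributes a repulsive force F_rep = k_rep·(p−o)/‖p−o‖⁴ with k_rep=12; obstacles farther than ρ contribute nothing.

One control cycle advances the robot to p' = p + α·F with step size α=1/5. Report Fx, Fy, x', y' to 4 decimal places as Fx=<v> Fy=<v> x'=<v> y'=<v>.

F_att = 5/4·(g−p) = 5/4·(-11,11) = (-13.7500,13.7500)
o1: d²=148 > ρ²=51 → inactive
o2: d²=4 ≤ ρ²=51; F_rep = 12·(0,2)/4² = (0.0000,1.5000)
F = F_att + ΣF_rep = (-13.7500,15.2500)
p' = p + 1/5·F = (-0.7500,0.0500)

Fx=-13.7500 Fy=15.2500 x'=-0.7500 y'=0.0500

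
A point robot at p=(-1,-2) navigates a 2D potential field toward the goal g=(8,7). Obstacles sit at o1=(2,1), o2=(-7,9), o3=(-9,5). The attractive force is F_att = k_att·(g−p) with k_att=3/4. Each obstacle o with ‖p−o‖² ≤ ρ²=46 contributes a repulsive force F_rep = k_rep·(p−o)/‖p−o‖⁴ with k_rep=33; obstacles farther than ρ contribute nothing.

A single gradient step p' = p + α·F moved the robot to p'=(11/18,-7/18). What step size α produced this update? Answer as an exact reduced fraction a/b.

α = 1/4

F_att = 3/4·(g−p) = 3/4·(9,9) = (6.7500,6.7500)
o1: d²=18 ≤ ρ²=46; F_rep = 33·(-3,-3)/18² = (-0.3056,-0.3056)
o2: d²=157 > ρ²=46 → inactive
o3: d²=113 > ρ²=46 → inactive
F = F_att + ΣF_rep = (6.4444,6.4444)
Δp = p'−p = (1.6111,1.6111); α = Δx/Fx = (29/18) / (58/9) = 1/4
check: Δy/Fy = (29/18) / (58/9) = 1/4 ✓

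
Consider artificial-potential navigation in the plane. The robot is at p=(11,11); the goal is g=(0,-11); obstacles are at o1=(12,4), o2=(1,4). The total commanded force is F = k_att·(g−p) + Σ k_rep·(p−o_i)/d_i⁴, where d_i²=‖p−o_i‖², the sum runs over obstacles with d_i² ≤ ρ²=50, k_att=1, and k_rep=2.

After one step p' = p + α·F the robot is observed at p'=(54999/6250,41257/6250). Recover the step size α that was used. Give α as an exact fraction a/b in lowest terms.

α = 1/5

F_att = 1·(g−p) = 1·(-11,-22) = (-11.0000,-22.0000)
o1: d²=50 ≤ ρ²=50; F_rep = 2·(-1,7)/50² = (-0.0008,0.0056)
o2: d²=149 > ρ²=50 → inactive
F = F_att + ΣF_rep = (-11.0008,-21.9944)
Δp = p'−p = (-2.2002,-4.3989); α = Δx/Fx = (-13751/6250) / (-13751/1250) = 1/5
check: Δy/Fy = (-27493/6250) / (-27493/1250) = 1/5 ✓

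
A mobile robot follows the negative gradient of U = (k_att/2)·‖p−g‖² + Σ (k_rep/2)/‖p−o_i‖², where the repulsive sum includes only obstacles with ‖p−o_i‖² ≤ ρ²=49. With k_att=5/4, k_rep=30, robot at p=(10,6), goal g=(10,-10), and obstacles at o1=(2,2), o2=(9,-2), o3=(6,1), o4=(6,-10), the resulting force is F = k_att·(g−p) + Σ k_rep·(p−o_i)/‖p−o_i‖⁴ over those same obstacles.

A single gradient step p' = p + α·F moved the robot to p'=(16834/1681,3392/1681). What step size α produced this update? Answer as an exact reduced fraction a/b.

α = 1/5

F_att = 5/4·(g−p) = 5/4·(0,-16) = (0.0000,-20.0000)
o1: d²=80 > ρ²=49 → inactive
o2: d²=65 > ρ²=49 → inactive
o3: d²=41 ≤ ρ²=49; F_rep = 30·(4,5)/41² = (0.0714,0.0892)
o4: d²=272 > ρ²=49 → inactive
F = F_att + ΣF_rep = (0.0714,-19.9108)
Δp = p'−p = (0.0143,-3.9822); α = Δx/Fx = (24/1681) / (120/1681) = 1/5
check: Δy/Fy = (-6694/1681) / (-33470/1681) = 1/5 ✓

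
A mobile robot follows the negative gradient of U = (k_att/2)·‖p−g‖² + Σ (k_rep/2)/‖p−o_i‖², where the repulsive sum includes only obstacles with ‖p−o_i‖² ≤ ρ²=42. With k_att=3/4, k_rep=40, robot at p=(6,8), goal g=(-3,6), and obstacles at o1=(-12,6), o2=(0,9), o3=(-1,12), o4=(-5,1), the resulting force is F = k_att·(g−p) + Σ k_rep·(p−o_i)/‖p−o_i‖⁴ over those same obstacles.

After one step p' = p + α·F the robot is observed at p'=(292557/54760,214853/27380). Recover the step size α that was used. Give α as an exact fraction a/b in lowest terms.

α = 1/10

F_att = 3/4·(g−p) = 3/4·(-9,-2) = (-6.7500,-1.5000)
o1: d²=328 > ρ²=42 → inactive
o2: d²=37 ≤ ρ²=42; F_rep = 40·(6,-1)/37² = (0.1753,-0.0292)
o3: d²=65 > ρ²=42 → inactive
o4: d²=170 > ρ²=42 → inactive
F = F_att + ΣF_rep = (-6.5747,-1.5292)
Δp = p'−p = (-0.6575,-0.1529); α = Δx/Fx = (-36003/54760) / (-36003/5476) = 1/10
check: Δy/Fy = (-4187/27380) / (-4187/2738) = 1/10 ✓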